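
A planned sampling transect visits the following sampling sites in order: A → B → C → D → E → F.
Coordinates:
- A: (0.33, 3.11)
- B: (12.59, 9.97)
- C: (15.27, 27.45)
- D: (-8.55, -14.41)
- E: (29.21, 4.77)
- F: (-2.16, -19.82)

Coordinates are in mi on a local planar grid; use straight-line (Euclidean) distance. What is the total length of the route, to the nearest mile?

Leg distances:
A→B: 14.0 mi  (cumulative 14.0 mi)
B→C: 17.7 mi  (cumulative 31.7 mi)
C→D: 48.2 mi  (cumulative 79.9 mi)
D→E: 42.4 mi  (cumulative 122.2 mi)
E→F: 39.9 mi  (cumulative 162.1 mi)
Total route length ≈ 162 mi.

162 mi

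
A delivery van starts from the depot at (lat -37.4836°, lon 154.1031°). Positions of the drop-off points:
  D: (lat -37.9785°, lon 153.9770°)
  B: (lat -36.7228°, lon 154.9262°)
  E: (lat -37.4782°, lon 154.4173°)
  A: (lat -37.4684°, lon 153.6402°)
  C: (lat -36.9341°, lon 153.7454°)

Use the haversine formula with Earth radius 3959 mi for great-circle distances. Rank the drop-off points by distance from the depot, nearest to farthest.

E, A, D, C, B

Distances from the depot:
E (lat -37.4782°, lon 154.4173°): 17.2 mi
A (lat -37.4684°, lon 153.6402°): 25.4 mi
D (lat -37.9785°, lon 153.9770°): 34.9 mi
C (lat -36.9341°, lon 153.7454°): 42.8 mi
B (lat -36.7228°, lon 154.9262°): 69.4 mi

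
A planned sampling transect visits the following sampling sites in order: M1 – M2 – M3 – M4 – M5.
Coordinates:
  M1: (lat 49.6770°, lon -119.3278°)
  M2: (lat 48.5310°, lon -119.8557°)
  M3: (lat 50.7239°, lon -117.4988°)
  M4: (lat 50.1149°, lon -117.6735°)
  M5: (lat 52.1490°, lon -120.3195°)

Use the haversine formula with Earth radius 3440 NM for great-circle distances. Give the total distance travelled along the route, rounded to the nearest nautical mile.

Leg distances:
M1→M2: 71.9 NM  (cumulative 71.9 NM)
M2→M3: 160.4 NM  (cumulative 232.3 NM)
M3→M4: 37.2 NM  (cumulative 269.4 NM)
M4→M5: 157.6 NM  (cumulative 427.1 NM)
Total route length ≈ 427 NM.

427 NM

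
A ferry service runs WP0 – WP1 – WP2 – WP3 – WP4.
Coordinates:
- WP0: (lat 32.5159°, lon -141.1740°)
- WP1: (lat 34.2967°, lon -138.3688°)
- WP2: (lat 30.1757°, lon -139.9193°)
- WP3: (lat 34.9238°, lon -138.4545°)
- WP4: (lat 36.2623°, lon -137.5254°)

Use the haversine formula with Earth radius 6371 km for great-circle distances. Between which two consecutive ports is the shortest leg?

Leg distances:
WP0→WP1: 327.1 km
WP1→WP2: 480.9 km
WP2→WP3: 545.5 km
WP3→WP4: 170.9 km
The shortest leg is WP3–WP4 at 170.9 km.

WP3–WP4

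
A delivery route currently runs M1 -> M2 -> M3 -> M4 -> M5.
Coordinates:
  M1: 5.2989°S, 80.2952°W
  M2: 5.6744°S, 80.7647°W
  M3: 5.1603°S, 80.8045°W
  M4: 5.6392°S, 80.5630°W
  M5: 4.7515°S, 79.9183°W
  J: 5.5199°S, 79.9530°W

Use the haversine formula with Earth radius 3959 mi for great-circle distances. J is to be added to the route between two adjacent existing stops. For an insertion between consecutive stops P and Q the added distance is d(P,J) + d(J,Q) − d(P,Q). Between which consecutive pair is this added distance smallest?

Added distance for inserting J between each consecutive pair:
M1–M2: 43.5 mi
M2–M3: 84.8 mi
M3–M4: 69.4 mi
M4–M5: 20.2 mi
Smallest added distance is 20.2 mi, inserting between M4 and M5.

between M4 and M5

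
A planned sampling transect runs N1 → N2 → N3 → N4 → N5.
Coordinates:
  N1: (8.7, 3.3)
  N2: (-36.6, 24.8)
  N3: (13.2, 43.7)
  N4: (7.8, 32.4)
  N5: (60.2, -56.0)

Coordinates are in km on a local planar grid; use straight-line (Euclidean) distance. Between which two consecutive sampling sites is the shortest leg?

N3–N4

Leg distances:
N1→N2: 50.1 km
N2→N3: 53.3 km
N3→N4: 12.5 km
N4→N5: 102.8 km
The shortest leg is N3–N4 at 12.5 km.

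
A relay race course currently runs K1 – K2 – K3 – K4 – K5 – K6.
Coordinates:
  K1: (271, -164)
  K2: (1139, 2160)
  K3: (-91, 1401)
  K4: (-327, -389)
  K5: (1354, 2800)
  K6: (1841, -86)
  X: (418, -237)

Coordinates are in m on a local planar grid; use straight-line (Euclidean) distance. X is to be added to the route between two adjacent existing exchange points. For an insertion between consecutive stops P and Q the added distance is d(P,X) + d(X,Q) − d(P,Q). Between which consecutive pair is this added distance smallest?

between K1 and K2

Added distance for inserting X between each consecutive pair:
K1–K2: 186.4 m
K2–K3: 2773.0 m
K3–K4: 670.1 m
K4–K5: 333.4 m
K5–K6: 1682.2 m
Smallest added distance is 186.4 m, inserting between K1 and K2.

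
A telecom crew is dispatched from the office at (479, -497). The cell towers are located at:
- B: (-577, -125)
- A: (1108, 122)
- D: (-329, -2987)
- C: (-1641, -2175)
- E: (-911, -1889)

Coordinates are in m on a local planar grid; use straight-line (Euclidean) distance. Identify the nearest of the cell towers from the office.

Distances from the office ((479, -497)):
A: 882.5 m
B: 1119.6 m
E: 1967.2 m
D: 2617.8 m
C: 2703.7 m
The nearest is A at 882.5 m.

A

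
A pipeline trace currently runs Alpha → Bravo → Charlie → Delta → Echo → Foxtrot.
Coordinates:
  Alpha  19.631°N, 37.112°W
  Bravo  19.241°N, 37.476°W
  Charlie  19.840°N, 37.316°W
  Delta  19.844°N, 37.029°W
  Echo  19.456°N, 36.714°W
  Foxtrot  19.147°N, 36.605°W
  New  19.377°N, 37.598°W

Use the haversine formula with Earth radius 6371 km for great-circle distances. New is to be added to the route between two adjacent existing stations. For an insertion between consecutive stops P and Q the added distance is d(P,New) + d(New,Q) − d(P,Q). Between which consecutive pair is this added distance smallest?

Added distance for inserting New between each consecutive pair:
Alpha–Bravo: 20.3 km
Bravo–Charlie: 10.5 km
Charlie–Delta: 108.4 km
Delta–Echo: 117.9 km
Echo–Foxtrot: 164.2 km
Smallest added distance is 10.5 km, inserting between Bravo and Charlie.

between Bravo and Charlie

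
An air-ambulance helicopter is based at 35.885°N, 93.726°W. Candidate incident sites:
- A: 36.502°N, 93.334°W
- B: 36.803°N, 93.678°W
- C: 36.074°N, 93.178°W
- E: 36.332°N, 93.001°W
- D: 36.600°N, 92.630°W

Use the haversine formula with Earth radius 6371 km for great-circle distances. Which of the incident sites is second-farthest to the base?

Distance to each, sorted:
D: 126.4 km
B: 102.2 km
E: 81.9 km
A: 77.1 km
C: 53.6 km
The second-farthest is B at 102.2 km.

B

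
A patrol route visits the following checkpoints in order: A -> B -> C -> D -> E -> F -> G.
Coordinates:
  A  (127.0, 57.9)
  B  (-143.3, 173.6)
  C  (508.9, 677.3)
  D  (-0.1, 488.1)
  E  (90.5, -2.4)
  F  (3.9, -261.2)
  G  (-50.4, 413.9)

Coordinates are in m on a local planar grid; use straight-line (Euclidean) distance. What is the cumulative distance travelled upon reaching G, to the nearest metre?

3110 m

Leg distances:
A→B: 294.0 m  (cumulative 294.0 m)
B→C: 824.1 m  (cumulative 1118.1 m)
C→D: 543.0 m  (cumulative 1661.1 m)
D→E: 498.8 m  (cumulative 2159.9 m)
E→F: 272.9 m  (cumulative 2432.8 m)
F→G: 677.3 m  (cumulative 3110.1 m)
Cumulative distance at G ≈ 3110 m.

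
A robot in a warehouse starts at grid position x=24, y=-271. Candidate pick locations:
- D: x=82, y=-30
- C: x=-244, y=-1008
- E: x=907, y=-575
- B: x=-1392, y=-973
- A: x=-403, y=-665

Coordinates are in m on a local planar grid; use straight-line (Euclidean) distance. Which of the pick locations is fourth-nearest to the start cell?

Distances from the start cell (x=24, y=-271):
D: 247.9 m
A: 581.0 m
C: 784.2 m
E: 933.9 m
B: 1580.5 m
The fourth-nearest is E at 933.9 m.

E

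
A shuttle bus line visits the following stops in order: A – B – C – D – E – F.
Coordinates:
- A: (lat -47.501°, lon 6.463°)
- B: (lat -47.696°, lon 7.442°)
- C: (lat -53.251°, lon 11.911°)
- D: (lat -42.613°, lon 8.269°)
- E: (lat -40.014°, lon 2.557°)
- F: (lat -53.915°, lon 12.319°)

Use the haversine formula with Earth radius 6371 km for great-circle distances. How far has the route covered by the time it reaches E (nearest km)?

2541 km

Leg distances:
A→B: 76.5 km  (cumulative 76.5 km)
B→C: 693.6 km  (cumulative 770.2 km)
C→D: 1213.2 km  (cumulative 1983.4 km)
D→E: 557.6 km  (cumulative 2540.9 km)
Cumulative distance at E ≈ 2541 km.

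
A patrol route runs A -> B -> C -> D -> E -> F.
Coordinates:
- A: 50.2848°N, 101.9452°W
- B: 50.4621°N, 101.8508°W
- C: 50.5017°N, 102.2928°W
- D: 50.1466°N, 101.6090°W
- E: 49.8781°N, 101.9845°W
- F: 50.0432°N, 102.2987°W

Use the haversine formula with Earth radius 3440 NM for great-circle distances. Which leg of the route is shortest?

Leg distances:
A→B: 11.2 NM
B→C: 17.1 NM
C→D: 33.8 NM
D→E: 21.7 NM
E→F: 15.7 NM
The shortest leg is A–B at 11.2 NM.

A–B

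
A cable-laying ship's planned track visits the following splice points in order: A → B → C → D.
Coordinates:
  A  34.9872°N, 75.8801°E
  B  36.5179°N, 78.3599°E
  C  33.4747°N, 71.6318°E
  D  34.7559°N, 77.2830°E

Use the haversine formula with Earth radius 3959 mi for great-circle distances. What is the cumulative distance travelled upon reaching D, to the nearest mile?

945 mi

Leg distances:
A→B: 174.7 mi  (cumulative 174.7 mi)
B→C: 434.9 mi  (cumulative 609.6 mi)
C→D: 335.1 mi  (cumulative 944.7 mi)
Cumulative distance at D ≈ 945 mi.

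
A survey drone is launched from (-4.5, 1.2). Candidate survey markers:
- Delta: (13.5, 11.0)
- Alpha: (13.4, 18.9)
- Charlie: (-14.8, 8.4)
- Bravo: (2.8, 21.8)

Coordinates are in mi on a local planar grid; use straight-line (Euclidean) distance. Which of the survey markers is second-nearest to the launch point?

Distances from the launch point ((-4.5, 1.2)):
Charlie: 12.6 mi
Delta: 20.5 mi
Bravo: 21.9 mi
Alpha: 25.2 mi
The second-nearest is Delta at 20.5 mi.

Delta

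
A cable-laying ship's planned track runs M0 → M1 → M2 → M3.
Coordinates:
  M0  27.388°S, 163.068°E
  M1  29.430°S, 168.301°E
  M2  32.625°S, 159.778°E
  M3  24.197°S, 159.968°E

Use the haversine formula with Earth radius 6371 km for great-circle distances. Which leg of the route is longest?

M2–M3

Leg distances:
M0→M1: 559.8 km
M1→M2: 886.0 km
M2→M3: 937.3 km
The longest leg is M2–M3 at 937.3 km.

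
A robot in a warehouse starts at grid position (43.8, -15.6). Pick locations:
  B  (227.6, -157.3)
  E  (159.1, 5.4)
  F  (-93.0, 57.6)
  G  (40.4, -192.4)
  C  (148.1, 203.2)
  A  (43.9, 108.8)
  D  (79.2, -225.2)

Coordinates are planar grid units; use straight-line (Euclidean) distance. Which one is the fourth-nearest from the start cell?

G

Distances from the start cell ((43.8, -15.6)):
E: 117.2
A: 124.4
F: 155.2
G: 176.8
D: 212.6
B: 232.1
C: 242.4
The fourth-nearest is G at 176.8.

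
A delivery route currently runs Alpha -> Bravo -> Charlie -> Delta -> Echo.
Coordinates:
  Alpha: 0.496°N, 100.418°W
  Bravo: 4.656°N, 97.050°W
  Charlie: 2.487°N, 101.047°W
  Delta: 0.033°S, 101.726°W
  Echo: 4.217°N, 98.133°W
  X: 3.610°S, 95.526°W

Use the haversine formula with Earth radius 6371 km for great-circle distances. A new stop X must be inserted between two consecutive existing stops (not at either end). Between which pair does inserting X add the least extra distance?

Added distance for inserting X between each consecutive pair:
Alpha–Bravo: 1049.7 km
Bravo–Charlie: 1344.1 km
Charlie–Delta: 1419.7 km
Delta–Echo: 1094.2 km
Smallest added distance is 1049.7 km, inserting between Alpha and Bravo.

between Alpha and Bravo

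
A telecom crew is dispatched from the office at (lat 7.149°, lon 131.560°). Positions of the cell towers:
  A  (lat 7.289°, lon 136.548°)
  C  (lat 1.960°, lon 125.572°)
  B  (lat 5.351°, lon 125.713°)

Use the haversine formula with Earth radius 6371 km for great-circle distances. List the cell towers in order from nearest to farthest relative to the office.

A, B, C

Distance from the office at (lat 7.149°, lon 131.560°) to each:
A (lat 7.289°, lon 136.548°): 550.5 km
B (lat 5.351°, lon 125.713°): 676.5 km
C (lat 1.960°, lon 125.572°): 879.3 km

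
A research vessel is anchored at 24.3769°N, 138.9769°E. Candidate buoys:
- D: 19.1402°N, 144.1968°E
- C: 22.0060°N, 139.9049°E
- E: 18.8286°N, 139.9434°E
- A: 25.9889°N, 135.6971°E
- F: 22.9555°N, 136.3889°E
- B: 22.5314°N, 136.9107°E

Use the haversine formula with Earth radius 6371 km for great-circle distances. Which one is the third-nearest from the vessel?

Distance to each, sorted:
C: 280.2 km
B: 294.2 km
F: 307.3 km
A: 375.5 km
E: 625.0 km
D: 793.3 km
The third-nearest is F at 307.3 km.

F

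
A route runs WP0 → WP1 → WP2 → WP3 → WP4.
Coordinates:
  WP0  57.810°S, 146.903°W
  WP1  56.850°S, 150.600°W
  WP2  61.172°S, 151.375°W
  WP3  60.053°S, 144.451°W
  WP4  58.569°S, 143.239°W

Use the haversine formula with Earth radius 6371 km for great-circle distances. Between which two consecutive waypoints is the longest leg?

WP1–WP2

Leg distances:
WP0→WP1: 246.2 km
WP1→WP2: 482.6 km
WP2→WP3: 397.5 km
WP3→WP4: 178.8 km
The longest leg is WP1–WP2 at 482.6 km.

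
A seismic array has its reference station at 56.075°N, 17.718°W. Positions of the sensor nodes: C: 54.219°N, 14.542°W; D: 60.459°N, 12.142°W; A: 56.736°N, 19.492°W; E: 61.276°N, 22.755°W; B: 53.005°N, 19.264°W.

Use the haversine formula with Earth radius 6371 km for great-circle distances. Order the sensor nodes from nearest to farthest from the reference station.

Computing each great-circle distance from 56.075°N, 17.718°W:
A 56.736°N, 19.492°W: 131.6 km
C 54.219°N, 14.542°W: 288.6 km
B 53.005°N, 19.264°W: 355.6 km
D 60.459°N, 12.142°W: 586.1 km
E 61.276°N, 22.755°W: 647.1 km

A, C, B, D, E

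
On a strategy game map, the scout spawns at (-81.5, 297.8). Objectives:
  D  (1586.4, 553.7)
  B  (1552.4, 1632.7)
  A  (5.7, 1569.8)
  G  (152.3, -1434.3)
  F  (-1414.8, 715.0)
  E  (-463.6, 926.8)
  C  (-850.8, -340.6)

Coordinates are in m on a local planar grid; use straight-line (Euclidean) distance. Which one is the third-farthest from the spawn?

Distance to each, sorted:
B: 2109.9 m
G: 1747.8 m
D: 1687.4 m
F: 1397.0 m
A: 1275.0 m
C: 999.7 m
E: 736.0 m
The third-farthest is D at 1687.4 m.

D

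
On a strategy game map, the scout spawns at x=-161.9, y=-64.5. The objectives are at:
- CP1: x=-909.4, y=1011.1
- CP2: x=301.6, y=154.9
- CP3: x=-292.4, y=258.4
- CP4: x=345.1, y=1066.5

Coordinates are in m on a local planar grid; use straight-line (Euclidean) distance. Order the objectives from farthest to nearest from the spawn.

CP1, CP4, CP2, CP3

Distances from the spawn:
CP1 x=-909.4, y=1011.1: 1309.8 m
CP4 x=345.1, y=1066.5: 1239.4 m
CP2 x=301.6, y=154.9: 512.8 m
CP3 x=-292.4, y=258.4: 348.3 m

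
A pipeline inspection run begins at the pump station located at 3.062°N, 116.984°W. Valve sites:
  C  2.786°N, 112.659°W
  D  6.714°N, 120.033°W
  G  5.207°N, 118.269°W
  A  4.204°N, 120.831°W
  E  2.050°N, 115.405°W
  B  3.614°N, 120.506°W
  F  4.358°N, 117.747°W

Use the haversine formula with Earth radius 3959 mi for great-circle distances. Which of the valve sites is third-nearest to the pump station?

G

Distance to each, sorted:
F: 103.9 mi
E: 129.5 mi
G: 172.7 mi
B: 245.9 mi
A: 276.8 mi
C: 299.1 mi
D: 328.2 mi
The third-nearest is G at 172.7 mi.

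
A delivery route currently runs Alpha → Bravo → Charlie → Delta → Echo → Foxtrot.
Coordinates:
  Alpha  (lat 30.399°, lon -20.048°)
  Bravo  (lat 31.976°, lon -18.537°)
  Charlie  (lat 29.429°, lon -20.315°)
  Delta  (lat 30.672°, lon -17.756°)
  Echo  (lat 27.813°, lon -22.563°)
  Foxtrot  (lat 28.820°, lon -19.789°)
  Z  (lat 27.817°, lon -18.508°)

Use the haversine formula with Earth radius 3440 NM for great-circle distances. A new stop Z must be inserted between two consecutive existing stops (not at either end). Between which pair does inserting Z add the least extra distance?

between Delta and Echo

Added distance for inserting Z between each consecutive pair:
Alpha–Bravo: 302.1 NM
Bravo–Charlie: 207.1 NM
Charlie–Delta: 159.2 NM
Delta–Echo: 86.5 NM
Echo–Foxtrot: 147.3 NM
Smallest added distance is 86.5 NM, inserting between Delta and Echo.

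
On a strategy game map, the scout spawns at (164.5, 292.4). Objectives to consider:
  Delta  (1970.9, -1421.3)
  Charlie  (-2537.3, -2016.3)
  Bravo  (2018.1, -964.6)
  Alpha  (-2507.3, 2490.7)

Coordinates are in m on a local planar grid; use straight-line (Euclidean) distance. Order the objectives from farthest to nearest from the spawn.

Charlie, Alpha, Delta, Bravo

Distances from the spawn:
Charlie (-2537.3, -2016.3): 3553.8 m
Alpha (-2507.3, 2490.7): 3459.9 m
Delta (1970.9, -1421.3): 2489.9 m
Bravo (2018.1, -964.6): 2239.6 m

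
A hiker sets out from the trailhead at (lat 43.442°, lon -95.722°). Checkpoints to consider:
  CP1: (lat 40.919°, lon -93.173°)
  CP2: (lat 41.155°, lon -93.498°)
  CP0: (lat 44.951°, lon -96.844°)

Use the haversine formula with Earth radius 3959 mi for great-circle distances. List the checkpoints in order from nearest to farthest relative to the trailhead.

CP0, CP2, CP1

Computing each great-circle distance from (lat 43.442°, lon -95.722°):
CP0 (lat 44.951°, lon -96.844°): 118.2 mi
CP2 (lat 41.155°, lon -93.498°): 194.6 mi
CP1 (lat 40.919°, lon -93.173°): 217.8 mi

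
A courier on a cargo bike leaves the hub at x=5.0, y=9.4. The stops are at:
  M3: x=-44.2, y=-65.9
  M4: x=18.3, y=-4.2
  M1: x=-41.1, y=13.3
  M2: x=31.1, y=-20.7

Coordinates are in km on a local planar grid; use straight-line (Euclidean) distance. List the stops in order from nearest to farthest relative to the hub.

Distances from the hub:
M4 x=18.3, y=-4.2: 19.0 km
M2 x=31.1, y=-20.7: 39.8 km
M1 x=-41.1, y=13.3: 46.3 km
M3 x=-44.2, y=-65.9: 89.9 km

M4, M2, M1, M3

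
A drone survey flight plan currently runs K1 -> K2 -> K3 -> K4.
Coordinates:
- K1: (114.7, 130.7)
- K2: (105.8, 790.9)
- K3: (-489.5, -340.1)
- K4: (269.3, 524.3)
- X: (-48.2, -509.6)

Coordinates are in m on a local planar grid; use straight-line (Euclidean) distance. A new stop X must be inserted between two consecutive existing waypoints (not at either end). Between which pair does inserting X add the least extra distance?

Added distance for inserting X between each consecutive pair:
K1–K2: 1310.0 m
K2–K3: 504.2 m
K3–K4: 404.1 m
Smallest added distance is 404.1 m, inserting between K3 and K4.

between K3 and K4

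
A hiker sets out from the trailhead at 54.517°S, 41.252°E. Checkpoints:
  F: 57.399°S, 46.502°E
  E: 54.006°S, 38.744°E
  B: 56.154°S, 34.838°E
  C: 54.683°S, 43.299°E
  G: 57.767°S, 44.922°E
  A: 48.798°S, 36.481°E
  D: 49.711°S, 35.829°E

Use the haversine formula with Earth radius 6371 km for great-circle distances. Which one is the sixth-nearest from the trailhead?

D

Distance to each, sorted:
C: 133.1 km
E: 172.5 km
G: 426.8 km
B: 444.4 km
F: 457.5 km
D: 649.7 km
A: 715.6 km
The sixth-nearest is D at 649.7 km.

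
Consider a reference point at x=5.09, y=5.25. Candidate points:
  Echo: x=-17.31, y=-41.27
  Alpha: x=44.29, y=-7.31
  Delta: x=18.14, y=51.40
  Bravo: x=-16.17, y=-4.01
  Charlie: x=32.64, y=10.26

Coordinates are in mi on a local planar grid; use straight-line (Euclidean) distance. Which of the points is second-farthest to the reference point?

Distances from the reference point (x=5.09, y=5.25):
Echo: 51.6 mi
Delta: 48.0 mi
Alpha: 41.2 mi
Charlie: 28.0 mi
Bravo: 23.2 mi
The second-farthest is Delta at 48.0 mi.

Delta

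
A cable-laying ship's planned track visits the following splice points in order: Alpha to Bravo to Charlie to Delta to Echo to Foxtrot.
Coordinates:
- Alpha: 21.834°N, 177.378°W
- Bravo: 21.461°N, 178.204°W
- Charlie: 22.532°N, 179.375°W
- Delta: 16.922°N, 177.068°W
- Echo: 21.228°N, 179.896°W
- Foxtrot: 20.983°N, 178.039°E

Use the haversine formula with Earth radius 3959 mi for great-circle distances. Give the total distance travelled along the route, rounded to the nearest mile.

Leg distances:
Alpha→Bravo: 59.0 mi  (cumulative 59.0 mi)
Bravo→Charlie: 105.4 mi  (cumulative 164.4 mi)
Charlie→Delta: 415.6 mi  (cumulative 580.0 mi)
Delta→Echo: 350.2 mi  (cumulative 930.2 mi)
Echo→Foxtrot: 134.2 mi  (cumulative 1064.3 mi)
Total route length ≈ 1064 mi.

1064 mi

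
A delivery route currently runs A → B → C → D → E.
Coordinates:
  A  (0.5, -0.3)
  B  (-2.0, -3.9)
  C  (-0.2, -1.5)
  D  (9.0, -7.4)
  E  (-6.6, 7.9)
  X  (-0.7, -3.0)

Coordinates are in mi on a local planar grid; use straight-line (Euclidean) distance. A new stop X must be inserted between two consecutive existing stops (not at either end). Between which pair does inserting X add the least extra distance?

between A and B

Added distance for inserting X between each consecutive pair:
A–B: 0.2 mi
B–C: 0.2 mi
C–D: 1.3 mi
D–E: 1.2 mi
Smallest added distance is 0.2 mi, inserting between A and B.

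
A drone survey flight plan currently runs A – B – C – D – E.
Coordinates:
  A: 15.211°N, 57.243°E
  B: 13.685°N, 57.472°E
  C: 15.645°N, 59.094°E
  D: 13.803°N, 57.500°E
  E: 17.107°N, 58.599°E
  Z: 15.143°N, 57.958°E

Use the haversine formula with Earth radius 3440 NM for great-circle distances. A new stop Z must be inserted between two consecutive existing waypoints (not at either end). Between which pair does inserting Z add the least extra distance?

Added distance for inserting Z between each consecutive pair:
A–B: 41.0 NM
B–C: 13.6 NM
C–D: 12.9 NM
D–E: 0.0 NM
Smallest added distance is 0.0 NM, inserting between D and E.

between D and E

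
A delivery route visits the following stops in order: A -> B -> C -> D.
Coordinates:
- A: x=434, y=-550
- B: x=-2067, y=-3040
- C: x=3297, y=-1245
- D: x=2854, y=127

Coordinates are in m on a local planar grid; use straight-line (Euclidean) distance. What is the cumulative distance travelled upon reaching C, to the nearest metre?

Leg distances:
A→B: 3529.2 m  (cumulative 3529.2 m)
B→C: 5656.4 m  (cumulative 9185.5 m)
Cumulative distance at C ≈ 9186 m.

9186 m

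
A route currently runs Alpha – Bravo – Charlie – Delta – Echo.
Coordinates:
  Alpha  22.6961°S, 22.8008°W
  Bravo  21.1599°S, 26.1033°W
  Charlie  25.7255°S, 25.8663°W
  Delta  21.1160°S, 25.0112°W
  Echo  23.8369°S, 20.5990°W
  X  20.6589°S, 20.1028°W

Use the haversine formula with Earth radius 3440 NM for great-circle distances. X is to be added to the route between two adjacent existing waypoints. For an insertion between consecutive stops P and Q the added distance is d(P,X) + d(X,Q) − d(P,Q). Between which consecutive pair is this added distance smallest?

Added distance for inserting X between each consecutive pair:
Alpha–Bravo: 326.1 NM
Bravo–Charlie: 503.4 NM
Charlie–Delta: 435.9 NM
Delta–Echo: 175.2 NM
Smallest added distance is 175.2 NM, inserting between Delta and Echo.

between Delta and Echo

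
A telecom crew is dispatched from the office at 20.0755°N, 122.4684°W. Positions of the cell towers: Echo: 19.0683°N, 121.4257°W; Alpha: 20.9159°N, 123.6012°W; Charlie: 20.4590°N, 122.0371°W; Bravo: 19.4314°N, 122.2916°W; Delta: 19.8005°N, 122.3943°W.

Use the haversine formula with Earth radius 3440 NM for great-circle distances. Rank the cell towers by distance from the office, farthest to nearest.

Computing each great-circle distance from 20.0755°N, 122.4684°W:
Echo 19.0683°N, 121.4257°W: 84.5 NM
Alpha 20.9159°N, 123.6012°W: 81.3 NM
Bravo 19.4314°N, 122.2916°W: 39.9 NM
Charlie 20.4590°N, 122.0371°W: 33.5 NM
Delta 19.8005°N, 122.3943°W: 17.0 NM

Echo, Alpha, Bravo, Charlie, Delta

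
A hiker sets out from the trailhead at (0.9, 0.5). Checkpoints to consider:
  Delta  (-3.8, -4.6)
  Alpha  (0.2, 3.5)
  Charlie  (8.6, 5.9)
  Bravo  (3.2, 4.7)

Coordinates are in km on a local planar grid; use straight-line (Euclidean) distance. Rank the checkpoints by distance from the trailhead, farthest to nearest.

Distance from the trailhead at (0.9, 0.5) to each:
Charlie (8.6, 5.9): 9.4 km
Delta (-3.8, -4.6): 6.9 km
Bravo (3.2, 4.7): 4.8 km
Alpha (0.2, 3.5): 3.1 km

Charlie, Delta, Bravo, Alpha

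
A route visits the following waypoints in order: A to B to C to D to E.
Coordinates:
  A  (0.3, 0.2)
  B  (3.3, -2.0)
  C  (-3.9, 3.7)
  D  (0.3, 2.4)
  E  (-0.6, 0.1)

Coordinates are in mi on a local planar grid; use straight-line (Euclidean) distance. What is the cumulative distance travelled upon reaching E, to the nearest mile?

20 mi

Leg distances:
A→B: 3.7 mi  (cumulative 3.7 mi)
B→C: 9.2 mi  (cumulative 12.9 mi)
C→D: 4.4 mi  (cumulative 17.3 mi)
D→E: 2.5 mi  (cumulative 19.8 mi)
Cumulative distance at E ≈ 20 mi.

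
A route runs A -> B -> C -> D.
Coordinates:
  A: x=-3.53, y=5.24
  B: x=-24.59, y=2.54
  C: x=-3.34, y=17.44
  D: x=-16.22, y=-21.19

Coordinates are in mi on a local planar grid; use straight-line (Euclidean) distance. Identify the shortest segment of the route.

A–B

Leg distances:
A→B: 21.2 mi
B→C: 26.0 mi
C→D: 40.7 mi
The shortest leg is A–B at 21.2 mi.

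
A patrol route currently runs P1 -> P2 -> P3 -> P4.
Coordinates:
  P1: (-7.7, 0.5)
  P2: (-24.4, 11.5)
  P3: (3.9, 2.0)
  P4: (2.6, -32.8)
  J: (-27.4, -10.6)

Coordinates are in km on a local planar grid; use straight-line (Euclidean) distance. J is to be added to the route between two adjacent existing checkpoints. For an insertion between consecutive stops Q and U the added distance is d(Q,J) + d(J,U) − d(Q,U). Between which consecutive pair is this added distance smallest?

Added distance for inserting J between each consecutive pair:
P1–P2: 24.9 km
P2–P3: 26.2 km
P3–P4: 36.2 km
Smallest added distance is 24.9 km, inserting between P1 and P2.

between P1 and P2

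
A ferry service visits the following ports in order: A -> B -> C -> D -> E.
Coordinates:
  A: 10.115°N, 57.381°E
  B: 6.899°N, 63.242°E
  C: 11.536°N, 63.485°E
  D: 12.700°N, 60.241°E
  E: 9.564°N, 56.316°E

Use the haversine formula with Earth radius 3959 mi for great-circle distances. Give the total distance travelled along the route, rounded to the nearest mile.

1355 mi

Leg distances:
A→B: 458.0 mi  (cumulative 458.0 mi)
B→C: 320.8 mi  (cumulative 778.8 mi)
C→D: 233.4 mi  (cumulative 1012.3 mi)
D→E: 343.1 mi  (cumulative 1355.4 mi)
Total route length ≈ 1355 mi.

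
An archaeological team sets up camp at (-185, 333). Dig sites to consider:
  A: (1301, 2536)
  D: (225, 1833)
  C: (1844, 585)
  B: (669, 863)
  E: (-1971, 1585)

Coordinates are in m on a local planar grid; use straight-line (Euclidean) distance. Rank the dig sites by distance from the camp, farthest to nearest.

A, E, C, D, B

Computing each straight-line distance from (-185, 333):
A (1301, 2536): 2657.3 m
E (-1971, 1585): 2181.1 m
C (1844, 585): 2044.6 m
D (225, 1833): 1555.0 m
B (669, 863): 1005.1 m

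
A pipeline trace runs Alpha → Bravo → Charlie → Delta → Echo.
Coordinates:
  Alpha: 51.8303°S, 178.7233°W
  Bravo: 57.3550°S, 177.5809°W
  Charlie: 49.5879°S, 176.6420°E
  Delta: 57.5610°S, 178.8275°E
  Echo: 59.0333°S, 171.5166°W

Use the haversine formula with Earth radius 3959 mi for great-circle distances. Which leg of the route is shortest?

Delta–Echo

Leg distances:
Alpha→Bravo: 384.5 mi
Bravo→Charlie: 586.4 mi
Charlie→Delta: 558.1 mi
Delta→Echo: 364.7 mi
The shortest leg is Delta–Echo at 364.7 mi.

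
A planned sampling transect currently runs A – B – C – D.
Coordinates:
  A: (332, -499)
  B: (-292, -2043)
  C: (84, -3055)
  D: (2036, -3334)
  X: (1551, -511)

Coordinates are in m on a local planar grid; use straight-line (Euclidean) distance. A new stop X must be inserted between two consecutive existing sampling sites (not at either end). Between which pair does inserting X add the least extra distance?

Added distance for inserting X between each consecutive pair:
A–B: 1950.3 m
B–C: 4253.7 m
C–D: 3829.2 m
Smallest added distance is 1950.3 m, inserting between A and B.

between A and B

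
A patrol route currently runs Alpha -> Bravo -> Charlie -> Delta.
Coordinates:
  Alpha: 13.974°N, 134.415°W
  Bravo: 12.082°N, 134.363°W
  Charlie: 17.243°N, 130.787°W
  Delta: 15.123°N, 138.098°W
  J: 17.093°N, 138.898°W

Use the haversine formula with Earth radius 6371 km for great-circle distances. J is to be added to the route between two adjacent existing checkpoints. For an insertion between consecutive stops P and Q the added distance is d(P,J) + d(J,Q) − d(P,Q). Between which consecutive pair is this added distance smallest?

between Charlie and Delta

Added distance for inserting J between each consecutive pair:
Alpha–Bravo: 1122.5 km
Bravo–Charlie: 911.6 km
Charlie–Delta: 281.5 km
Smallest added distance is 281.5 km, inserting between Charlie and Delta.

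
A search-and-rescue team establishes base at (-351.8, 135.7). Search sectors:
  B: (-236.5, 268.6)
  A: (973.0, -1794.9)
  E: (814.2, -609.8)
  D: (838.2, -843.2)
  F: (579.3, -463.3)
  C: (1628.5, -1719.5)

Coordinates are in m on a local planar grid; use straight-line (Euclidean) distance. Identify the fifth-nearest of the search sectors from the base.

A

Distances from the base ((-351.8, 135.7)):
B: 175.9 m
F: 1107.1 m
E: 1384.0 m
D: 1540.9 m
A: 2341.4 m
C: 2713.6 m
The fifth-nearest is A at 2341.4 m.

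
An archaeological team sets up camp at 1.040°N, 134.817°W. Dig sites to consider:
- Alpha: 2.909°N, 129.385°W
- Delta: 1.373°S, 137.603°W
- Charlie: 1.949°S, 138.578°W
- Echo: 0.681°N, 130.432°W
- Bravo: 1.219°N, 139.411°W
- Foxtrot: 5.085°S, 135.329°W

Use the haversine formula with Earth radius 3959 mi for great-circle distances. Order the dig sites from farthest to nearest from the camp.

Foxtrot, Alpha, Charlie, Bravo, Echo, Delta

Computing each great-circle distance from 1.040°N, 134.817°W:
Foxtrot 5.085°S, 135.329°W: 424.7 mi
Alpha 2.909°N, 129.385°W: 396.7 mi
Charlie 1.949°S, 138.578°W: 331.9 mi
Bravo 1.219°N, 139.411°W: 317.6 mi
Echo 0.681°N, 130.432°W: 304.0 mi
Delta 1.373°S, 137.603°W: 254.7 mi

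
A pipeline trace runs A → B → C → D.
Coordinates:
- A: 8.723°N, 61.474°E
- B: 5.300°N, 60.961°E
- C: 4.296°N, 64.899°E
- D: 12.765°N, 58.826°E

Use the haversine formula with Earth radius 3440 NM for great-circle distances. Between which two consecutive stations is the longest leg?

C–D

Leg distances:
A→B: 207.8 NM
B→C: 243.2 NM
C→D: 623.1 NM
The longest leg is C–D at 623.1 NM.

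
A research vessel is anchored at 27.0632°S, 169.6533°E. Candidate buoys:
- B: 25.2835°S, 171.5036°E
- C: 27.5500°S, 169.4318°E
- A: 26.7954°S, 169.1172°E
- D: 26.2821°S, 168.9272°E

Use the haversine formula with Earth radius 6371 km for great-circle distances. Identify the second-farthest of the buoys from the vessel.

Distances from the vessel (27.0632°S, 169.6533°E):
B: 270.6 km
D: 112.9 km
A: 60.9 km
C: 58.4 km
The second-farthest is D at 112.9 km.

D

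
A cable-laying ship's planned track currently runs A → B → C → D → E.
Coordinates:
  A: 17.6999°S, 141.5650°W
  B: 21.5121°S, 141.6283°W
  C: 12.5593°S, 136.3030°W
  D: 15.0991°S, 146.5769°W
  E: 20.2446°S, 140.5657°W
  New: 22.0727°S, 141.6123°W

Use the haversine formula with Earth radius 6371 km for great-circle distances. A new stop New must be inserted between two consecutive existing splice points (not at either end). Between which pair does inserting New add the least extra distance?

Added distance for inserting New between each consecutive pair:
A–B: 124.7 km
B–C: 115.7 km
C–D: 988.9 km
D–E: 309.7 km
Smallest added distance is 115.7 km, inserting between B and C.

between B and C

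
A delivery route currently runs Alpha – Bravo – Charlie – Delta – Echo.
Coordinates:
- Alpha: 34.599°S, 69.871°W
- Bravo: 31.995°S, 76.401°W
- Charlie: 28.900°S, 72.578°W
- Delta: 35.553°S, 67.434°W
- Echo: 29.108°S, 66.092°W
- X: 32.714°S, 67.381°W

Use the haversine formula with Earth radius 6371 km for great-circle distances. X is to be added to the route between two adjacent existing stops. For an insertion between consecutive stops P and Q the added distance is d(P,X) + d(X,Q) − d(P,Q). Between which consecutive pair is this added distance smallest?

Added distance for inserting X between each consecutive pair:
Alpha–Bravo: 490.0 km
Bravo–Charlie: 1000.8 km
Charlie–Delta: 84.8 km
Delta–Echo: 7.5 km
Smallest added distance is 7.5 km, inserting between Delta and Echo.

between Delta and Echo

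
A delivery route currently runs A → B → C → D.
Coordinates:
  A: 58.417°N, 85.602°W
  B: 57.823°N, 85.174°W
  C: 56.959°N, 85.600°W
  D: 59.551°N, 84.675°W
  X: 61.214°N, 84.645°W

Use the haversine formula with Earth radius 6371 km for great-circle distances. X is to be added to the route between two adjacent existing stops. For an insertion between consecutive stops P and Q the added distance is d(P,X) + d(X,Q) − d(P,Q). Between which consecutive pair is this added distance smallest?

between C and D

Added distance for inserting X between each consecutive pair:
A–B: 623.1 km
B–C: 755.1 km
C–D: 367.9 km
Smallest added distance is 367.9 km, inserting between C and D.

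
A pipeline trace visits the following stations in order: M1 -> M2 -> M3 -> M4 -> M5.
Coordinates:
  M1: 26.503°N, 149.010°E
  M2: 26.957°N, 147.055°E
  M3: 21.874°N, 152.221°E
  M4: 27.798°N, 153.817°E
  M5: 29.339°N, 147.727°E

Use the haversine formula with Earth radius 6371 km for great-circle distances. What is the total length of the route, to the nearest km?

2267 km

Leg distances:
M1→M2: 200.6 km  (cumulative 200.6 km)
M2→M3: 769.9 km  (cumulative 970.5 km)
M3→M4: 678.1 km  (cumulative 1648.6 km)
M4→M5: 618.8 km  (cumulative 2267.4 km)
Total route length ≈ 2267 km.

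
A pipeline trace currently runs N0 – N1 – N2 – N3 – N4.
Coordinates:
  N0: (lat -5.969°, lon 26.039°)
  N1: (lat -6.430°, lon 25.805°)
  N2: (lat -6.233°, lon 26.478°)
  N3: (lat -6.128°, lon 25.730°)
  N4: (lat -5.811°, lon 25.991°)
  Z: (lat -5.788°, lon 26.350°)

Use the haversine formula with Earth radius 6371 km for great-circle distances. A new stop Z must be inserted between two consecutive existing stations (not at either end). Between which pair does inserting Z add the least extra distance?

Added distance for inserting Z between each consecutive pair:
N0–N1: 75.9 km
N1–N2: 67.3 km
N2–N3: 46.3 km
N3–N4: 72.5 km
Smallest added distance is 46.3 km, inserting between N2 and N3.

between N2 and N3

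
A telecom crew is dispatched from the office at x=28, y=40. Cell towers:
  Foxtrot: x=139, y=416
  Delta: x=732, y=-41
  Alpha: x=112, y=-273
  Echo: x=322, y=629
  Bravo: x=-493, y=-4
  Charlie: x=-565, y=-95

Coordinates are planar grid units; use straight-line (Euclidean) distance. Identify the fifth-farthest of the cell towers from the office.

Distance to each, sorted:
Delta: 708.6
Echo: 658.3
Charlie: 608.2
Bravo: 522.9
Foxtrot: 392.0
Alpha: 324.1
The fifth-farthest is Foxtrot at 392.0.

Foxtrot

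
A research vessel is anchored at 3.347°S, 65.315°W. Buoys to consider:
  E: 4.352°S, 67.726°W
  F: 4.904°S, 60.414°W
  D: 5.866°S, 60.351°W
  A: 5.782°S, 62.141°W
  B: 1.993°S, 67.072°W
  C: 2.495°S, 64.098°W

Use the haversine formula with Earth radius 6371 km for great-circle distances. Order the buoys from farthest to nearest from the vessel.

D, F, A, E, B, C

Distances from the vessel:
D 5.866°S, 60.351°W: 617.3 km
F 4.904°S, 60.414°W: 570.4 km
A 5.782°S, 62.141°W: 443.9 km
E 4.352°S, 67.726°W: 289.9 km
B 1.993°S, 67.072°W: 246.5 km
C 2.495°S, 64.098°W: 165.0 km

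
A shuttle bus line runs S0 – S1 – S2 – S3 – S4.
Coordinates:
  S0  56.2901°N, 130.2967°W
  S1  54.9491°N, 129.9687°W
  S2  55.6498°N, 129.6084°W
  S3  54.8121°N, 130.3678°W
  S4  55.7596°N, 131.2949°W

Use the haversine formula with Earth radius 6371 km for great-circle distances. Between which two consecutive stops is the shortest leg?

Leg distances:
S0→S1: 150.5 km
S1→S2: 81.2 km
S2→S3: 104.9 km
S3→S4: 120.6 km
The shortest leg is S1–S2 at 81.2 km.

S1–S2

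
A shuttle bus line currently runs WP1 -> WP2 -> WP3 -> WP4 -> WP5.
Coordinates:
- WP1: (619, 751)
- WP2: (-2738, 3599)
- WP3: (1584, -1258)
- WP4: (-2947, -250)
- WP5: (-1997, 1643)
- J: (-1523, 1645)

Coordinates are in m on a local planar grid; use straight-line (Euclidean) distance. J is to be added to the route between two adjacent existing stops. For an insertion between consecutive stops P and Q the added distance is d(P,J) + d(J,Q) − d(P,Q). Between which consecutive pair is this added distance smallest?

between WP2 and WP3

Added distance for inserting J between each consecutive pair:
WP1–WP2: 219.7 m
WP2–WP3: 51.6 m
WP3–WP4: 1980.8 m
WP4–WP5: 726.4 m
Smallest added distance is 51.6 m, inserting between WP2 and WP3.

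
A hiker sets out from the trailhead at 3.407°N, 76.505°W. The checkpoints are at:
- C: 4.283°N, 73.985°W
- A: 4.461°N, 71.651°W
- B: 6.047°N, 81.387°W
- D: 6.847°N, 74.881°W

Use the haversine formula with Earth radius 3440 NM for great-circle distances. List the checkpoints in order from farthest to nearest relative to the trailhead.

B, A, D, C

Distances from the trailhead:
B 6.047°N, 81.387°W: 332.3 NM
A 4.461°N, 71.651°W: 297.5 NM
D 6.847°N, 74.881°W: 228.2 NM
C 4.283°N, 73.985°W: 159.9 NM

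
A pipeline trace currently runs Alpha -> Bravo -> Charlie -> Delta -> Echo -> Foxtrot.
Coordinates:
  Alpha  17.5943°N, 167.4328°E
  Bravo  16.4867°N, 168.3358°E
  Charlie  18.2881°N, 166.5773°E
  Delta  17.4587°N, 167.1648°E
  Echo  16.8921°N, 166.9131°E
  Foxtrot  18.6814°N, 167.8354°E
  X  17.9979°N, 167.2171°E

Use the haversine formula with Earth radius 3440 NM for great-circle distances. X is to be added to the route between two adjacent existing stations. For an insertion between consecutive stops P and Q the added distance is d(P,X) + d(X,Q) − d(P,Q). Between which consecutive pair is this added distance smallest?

Added distance for inserting X between each consecutive pair:
Alpha–Bravo: 54.0 NM
Bravo–Charlie: 3.8 NM
Charlie–Delta: 12.9 NM
Delta–Echo: 64.2 NM
Echo–Foxtrot: 3.1 NM
Smallest added distance is 3.1 NM, inserting between Echo and Foxtrot.

between Echo and Foxtrot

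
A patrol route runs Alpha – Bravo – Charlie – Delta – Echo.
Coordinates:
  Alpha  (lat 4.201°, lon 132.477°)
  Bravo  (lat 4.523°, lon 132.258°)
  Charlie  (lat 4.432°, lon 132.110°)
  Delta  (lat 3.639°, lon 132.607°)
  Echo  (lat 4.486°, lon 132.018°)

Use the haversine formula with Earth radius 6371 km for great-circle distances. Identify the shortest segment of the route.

Leg distances:
Alpha→Bravo: 43.3 km
Bravo→Charlie: 19.3 km
Charlie→Delta: 104.0 km
Delta→Echo: 114.6 km
The shortest leg is Bravo–Charlie at 19.3 km.

Bravo–Charlie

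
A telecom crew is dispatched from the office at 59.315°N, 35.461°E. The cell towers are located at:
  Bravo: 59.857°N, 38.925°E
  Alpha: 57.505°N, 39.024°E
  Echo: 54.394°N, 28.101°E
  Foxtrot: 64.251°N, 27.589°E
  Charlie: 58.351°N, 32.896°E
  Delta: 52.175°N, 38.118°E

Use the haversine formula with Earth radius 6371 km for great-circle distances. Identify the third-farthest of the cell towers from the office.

Distance to each, sorted:
Delta: 811.0 km
Echo: 706.0 km
Foxtrot: 686.4 km
Alpha: 289.0 km
Bravo: 204.1 km
Charlie: 182.4 km
The third-farthest is Foxtrot at 686.4 km.

Foxtrot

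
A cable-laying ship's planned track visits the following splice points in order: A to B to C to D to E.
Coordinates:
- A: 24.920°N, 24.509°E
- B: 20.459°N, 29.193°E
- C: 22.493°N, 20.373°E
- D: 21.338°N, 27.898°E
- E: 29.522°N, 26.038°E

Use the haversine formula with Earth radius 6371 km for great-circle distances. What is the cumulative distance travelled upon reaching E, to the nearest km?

Leg distances:
A→B: 690.5 km  (cumulative 690.5 km)
B→C: 940.1 km  (cumulative 1630.6 km)
C→D: 786.7 km  (cumulative 2417.3 km)
D→E: 928.9 km  (cumulative 3346.2 km)
Cumulative distance at E ≈ 3346 km.

3346 km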